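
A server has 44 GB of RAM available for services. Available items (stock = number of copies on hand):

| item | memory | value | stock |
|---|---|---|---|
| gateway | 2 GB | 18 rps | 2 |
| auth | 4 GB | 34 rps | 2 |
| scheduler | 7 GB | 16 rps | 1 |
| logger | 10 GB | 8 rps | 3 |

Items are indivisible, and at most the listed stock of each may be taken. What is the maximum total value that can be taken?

Top feasible selections:
- 2×gateway + 2×auth + 1×scheduler + 2×logger: memory 39, value 136
- 2×gateway + 2×auth + 1×scheduler + 1×logger: memory 29, value 128
- 2×gateway + 2×auth + 3×logger: memory 42, value 128
Best: 136 rps.

136 rps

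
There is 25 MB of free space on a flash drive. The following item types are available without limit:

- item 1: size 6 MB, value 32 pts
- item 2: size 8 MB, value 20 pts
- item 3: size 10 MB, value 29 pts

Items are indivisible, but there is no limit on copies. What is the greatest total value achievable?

128 pts

Best value-per-unit is item 1 at 32/6, and filling with it alone uses size 4×6=24. No mix of the others beats 4×32 = 128.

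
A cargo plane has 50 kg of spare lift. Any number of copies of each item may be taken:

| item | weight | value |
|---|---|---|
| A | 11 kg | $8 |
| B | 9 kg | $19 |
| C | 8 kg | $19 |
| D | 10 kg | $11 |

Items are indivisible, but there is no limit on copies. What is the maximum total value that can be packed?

$114

Best value-per-unit is C at 19/8; filling with it alone gives 6×19 = 114.
Optimal mix: 2×B + 4×C → weight 50, value 114.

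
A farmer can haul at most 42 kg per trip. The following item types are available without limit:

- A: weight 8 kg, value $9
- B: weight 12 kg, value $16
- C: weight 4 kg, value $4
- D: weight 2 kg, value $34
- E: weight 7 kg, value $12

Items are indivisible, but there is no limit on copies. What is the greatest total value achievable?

Best value-per-unit is D at 34/2, and filling with it alone uses weight 21×2=42. No mix of the others beats 21×34 = 714.

$714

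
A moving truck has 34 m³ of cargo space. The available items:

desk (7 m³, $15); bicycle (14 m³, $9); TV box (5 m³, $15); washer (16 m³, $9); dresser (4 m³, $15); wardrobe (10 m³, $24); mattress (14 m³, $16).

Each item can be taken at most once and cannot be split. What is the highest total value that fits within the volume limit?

$70

Check high-value combinations within 34 m³:
- TV box+dresser+wardrobe+mattress: volume 5+4+10+14=33, value 15+15+24+16=70
- desk+TV box+dresser+wardrobe: volume 7+5+4+10=26, value 15+15+15+24=69
- bicycle+TV box+dresser+wardrobe: volume 14+5+4+10=33, value 9+15+15+24=63
- desk+TV box+dresser+mattress: volume 7+5+4+14=30, value 15+15+15+16=61
- dresser+wardrobe+mattress: volume 4+10+14=28, value 15+24+16=55
Best: $70.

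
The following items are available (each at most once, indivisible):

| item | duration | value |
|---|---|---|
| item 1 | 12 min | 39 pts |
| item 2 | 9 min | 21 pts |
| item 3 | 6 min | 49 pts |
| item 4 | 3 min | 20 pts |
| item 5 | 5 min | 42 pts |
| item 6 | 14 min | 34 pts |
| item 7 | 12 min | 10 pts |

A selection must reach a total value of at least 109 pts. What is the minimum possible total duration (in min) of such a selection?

Subsets with value ≥ 109, sorted by total duration:
- item 3+item 4+item 5: duration 14, value 111
- item 2+item 3+item 5: duration 20, value 112
- item 2+item 3+item 4+item 5: duration 23, value 132
- item 1+item 3+item 5: duration 23, value 130
Minimum duration: 14 min.

14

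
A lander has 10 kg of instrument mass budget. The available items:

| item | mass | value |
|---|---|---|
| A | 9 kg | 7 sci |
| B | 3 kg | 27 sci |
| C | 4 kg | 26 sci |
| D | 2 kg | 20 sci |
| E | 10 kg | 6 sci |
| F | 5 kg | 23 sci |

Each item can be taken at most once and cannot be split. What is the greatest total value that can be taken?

Check high-value combinations within 10 kg:
- B+C+D: mass 3+4+2=9, value 27+26+20=73
- B+D+F: mass 3+2+5=10, value 27+20+23=70
- B+C: mass 3+4=7, value 27+26=53
- B+F: mass 3+5=8, value 27+23=50
Best: 73 sci.

73 sci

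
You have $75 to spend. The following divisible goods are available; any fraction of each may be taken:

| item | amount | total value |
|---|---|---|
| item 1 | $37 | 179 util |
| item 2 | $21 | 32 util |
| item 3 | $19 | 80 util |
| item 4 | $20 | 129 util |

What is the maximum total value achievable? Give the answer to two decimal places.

Take in order of value per unit:
- item 4 (129/20 per unit): all 20 → value 129, running total 129.00
- item 1 (179/37 per unit): all 37 → value 179, running total 308.00
- item 3 (80/19 per unit): 18 of 19 → value 18×80/19 = 75.7895, running total 383.79
Total 383.79.

383.79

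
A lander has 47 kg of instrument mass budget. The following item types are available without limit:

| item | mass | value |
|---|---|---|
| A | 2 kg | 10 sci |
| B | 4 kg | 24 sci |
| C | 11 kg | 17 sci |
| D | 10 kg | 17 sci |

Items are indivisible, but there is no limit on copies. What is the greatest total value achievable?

Best value-per-unit is B at 24/4; filling with it alone gives 11×24 = 264.
Optimal mix: 1×A + 11×B → mass 46, value 274.

274 sci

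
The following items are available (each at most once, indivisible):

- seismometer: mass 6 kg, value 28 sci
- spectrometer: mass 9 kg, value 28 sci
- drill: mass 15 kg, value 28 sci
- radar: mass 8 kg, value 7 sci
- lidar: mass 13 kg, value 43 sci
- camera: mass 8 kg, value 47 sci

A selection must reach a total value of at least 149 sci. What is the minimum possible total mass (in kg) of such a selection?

44

Subsets with value ≥ 149, sorted by total mass:
- seismometer+spectrometer+radar+lidar+camera: mass 44, value 153
- seismometer+drill+radar+lidar+camera: mass 50, value 153
Minimum mass: 44 kg.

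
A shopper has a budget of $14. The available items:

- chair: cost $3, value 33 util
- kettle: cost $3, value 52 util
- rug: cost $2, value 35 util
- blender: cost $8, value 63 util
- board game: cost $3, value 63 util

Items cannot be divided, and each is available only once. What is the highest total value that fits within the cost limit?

183 util

Check high-value combinations within $14:
- chair+kettle+rug+board game: cost 3+3+2+3=11, value 33+52+35+63=183
- kettle+blender+board game: cost 3+8+3=14, value 52+63+63=178
- rug+blender+board game: cost 2+8+3=13, value 35+63+63=161
- chair+blender+board game: cost 3+8+3=14, value 33+63+63=159
Best: 183 util.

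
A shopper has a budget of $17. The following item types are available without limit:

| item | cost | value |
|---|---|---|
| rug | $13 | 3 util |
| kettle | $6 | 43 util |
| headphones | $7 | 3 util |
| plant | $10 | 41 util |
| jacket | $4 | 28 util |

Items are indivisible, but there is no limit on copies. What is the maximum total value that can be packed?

Best value-per-unit is kettle at 43/6; filling with it alone gives 2×43 = 86.
Optimal mix: 2×kettle + 1×jacket → cost 16, value 114.

114 util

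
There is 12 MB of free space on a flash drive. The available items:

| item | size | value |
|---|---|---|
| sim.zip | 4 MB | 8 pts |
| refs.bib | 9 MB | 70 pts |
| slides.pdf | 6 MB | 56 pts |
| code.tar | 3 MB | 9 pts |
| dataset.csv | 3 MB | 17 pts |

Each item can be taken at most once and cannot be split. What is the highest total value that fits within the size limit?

Check high-value combinations within 12 MB:
- refs.bib+dataset.csv: size 9+3=12, value 70+17=87
- slides.pdf+code.tar+dataset.csv: size 6+3+3=12, value 56+9+17=82
- refs.bib+code.tar: size 9+3=12, value 70+9=79
Best: 87 pts.

87 pts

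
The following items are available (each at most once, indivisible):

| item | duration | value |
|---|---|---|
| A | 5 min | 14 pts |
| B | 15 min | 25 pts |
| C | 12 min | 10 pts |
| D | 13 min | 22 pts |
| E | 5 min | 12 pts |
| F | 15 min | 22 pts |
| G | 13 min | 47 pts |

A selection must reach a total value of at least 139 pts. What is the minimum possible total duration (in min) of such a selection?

Subsets with value ≥ 139, sorted by total duration:
- A+B+D+E+F+G: duration 66, value 142
- A+B+C+D+F+G: duration 73, value 140
- A+B+C+D+E+F+G: duration 78, value 152
Minimum duration: 66 min.

66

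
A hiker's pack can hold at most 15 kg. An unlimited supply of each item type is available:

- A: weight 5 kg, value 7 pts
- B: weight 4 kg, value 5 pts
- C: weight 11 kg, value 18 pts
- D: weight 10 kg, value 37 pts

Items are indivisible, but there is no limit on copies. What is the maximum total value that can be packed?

44 pts

Best value-per-unit is D at 37/10; filling with it alone gives 1×37 = 37.
Optimal mix: 1×A + 1×D → weight 15, value 44.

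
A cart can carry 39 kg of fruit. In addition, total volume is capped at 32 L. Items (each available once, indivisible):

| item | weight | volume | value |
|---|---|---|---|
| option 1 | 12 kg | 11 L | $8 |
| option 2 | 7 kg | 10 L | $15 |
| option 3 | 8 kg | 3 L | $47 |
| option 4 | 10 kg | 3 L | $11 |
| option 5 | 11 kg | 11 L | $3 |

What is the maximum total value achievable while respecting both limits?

$81

Feasible sets respecting both limits:
- option 1+option 2+option 3+option 4: weight 37, volume 27, value 81
- option 2+option 3+option 4+option 5: weight 36, volume 27, value 76
- option 2+option 3+option 4: weight 25, volume 16, value 73
Best: $81.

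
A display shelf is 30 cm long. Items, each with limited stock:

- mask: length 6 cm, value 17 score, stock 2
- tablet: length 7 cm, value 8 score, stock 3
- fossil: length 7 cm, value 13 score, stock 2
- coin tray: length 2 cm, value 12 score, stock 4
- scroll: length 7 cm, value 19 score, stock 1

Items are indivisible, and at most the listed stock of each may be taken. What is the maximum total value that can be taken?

Best selections within length 30 and stock limits:
- 2×mask + 4×coin tray + 1×scroll: length 27, value 101
- 1×mask + 1×fossil + 4×coin tray + 1×scroll: length 28, value 97
- 2×mask + 1×fossil + 4×coin tray: length 27, value 95
- 2×fossil + 4×coin tray + 1×scroll: length 29, value 93
Best: 101 score.

101 score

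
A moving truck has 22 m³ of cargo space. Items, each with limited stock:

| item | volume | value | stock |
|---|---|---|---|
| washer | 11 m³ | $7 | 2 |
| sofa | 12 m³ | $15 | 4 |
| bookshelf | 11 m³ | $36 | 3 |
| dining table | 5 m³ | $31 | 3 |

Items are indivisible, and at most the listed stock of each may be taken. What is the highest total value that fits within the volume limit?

Top feasible selections:
- 1×bookshelf + 2×dining table: volume 21, value 98
- 3×dining table: volume 15, value 93
Best: $98.

$98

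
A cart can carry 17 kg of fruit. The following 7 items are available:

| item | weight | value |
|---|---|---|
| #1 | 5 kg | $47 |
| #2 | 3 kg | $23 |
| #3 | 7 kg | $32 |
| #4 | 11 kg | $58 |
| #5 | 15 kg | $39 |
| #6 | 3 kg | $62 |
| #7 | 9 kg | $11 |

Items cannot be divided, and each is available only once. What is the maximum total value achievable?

Check high-value combinations within 17 kg:
- #2+#4+#6: weight 3+11+3=17, value 23+58+62=143
- #1+#3+#6: weight 5+7+3=15, value 47+32+62=141
- #1+#2+#6: weight 5+3+3=11, value 47+23+62=132
- #4+#6: weight 11+3=14, value 58+62=120
- #1+#6+#7: weight 5+3+9=17, value 47+62+11=120
Best: $143.

$143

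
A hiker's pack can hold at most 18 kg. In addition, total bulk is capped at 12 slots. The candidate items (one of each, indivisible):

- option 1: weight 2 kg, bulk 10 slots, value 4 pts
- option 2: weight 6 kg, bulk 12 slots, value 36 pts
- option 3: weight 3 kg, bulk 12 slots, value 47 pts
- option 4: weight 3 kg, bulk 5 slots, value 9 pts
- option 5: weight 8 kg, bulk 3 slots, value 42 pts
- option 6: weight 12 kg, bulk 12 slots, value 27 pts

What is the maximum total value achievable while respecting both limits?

51 pts

Feasible sets respecting both limits:
- option 4+option 5: weight 11, bulk 8, value 51
- option 3: weight 3, bulk 12, value 47
- option 5: weight 8, bulk 3, value 42
Best: 51 pts.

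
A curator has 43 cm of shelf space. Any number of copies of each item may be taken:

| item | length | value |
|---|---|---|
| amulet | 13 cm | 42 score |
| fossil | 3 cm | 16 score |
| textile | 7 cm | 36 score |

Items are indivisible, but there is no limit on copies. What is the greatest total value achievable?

Best value-per-unit is fossil at 16/3; filling with it alone gives 14×16 = 224.
Optimal mix: 12×fossil + 1×textile → length 43, value 228.

228 score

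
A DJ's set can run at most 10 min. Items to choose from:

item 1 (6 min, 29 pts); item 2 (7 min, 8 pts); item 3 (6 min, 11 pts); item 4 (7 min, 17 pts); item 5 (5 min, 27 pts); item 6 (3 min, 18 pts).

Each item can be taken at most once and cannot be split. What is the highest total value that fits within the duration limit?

47 pts

Check high-value combinations within 10 min:
- item 1+item 6: duration 6+3=9, value 29+18=47
- item 5+item 6: duration 5+3=8, value 27+18=45
- item 4+item 6: duration 7+3=10, value 17+18=35
- item 1: duration 6, value 29
- item 3+item 6: duration 6+3=9, value 11+18=29
Best: 47 pts.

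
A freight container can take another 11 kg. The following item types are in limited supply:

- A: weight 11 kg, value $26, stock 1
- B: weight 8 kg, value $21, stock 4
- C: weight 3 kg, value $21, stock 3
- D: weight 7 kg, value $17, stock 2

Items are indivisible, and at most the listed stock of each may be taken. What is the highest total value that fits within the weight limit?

Best selections within weight 11 and stock limits:
- 3×C: weight 9, value 63
- 2×C: weight 6, value 42
Best: $63.

$63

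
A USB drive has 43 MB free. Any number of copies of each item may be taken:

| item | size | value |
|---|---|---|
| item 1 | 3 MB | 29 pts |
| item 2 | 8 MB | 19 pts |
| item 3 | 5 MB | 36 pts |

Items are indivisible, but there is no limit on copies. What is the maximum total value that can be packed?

406 pts

Best value-per-unit is item 1 at 29/3, and filling with it alone uses size 14×3=42. No mix of the others beats 14×29 = 406.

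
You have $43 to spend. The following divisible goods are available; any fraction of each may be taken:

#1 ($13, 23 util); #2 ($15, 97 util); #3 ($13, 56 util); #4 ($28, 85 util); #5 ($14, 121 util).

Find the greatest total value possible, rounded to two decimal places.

277.04

Take in order of value per unit:
- #5 (121/14 per unit): all 14 → value 121, running total 121.00
- #2 (97/15 per unit): all 15 → value 97, running total 218.00
- #3 (56/13 per unit): all 13 → value 56, running total 274.00
- #4 (85/28 per unit): 1 of 28 → value 1×85/28 = 3.0357, running total 277.04
Total 277.04.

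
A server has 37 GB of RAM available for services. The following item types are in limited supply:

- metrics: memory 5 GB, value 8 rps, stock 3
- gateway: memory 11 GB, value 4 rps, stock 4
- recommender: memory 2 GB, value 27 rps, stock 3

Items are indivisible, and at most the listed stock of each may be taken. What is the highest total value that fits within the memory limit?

Top feasible selections:
- 3×metrics + 1×gateway + 3×recommender: memory 32, value 109
- 3×metrics + 3×recommender: memory 21, value 105
- 2×metrics + 1×gateway + 3×recommender: memory 27, value 101
Best: 109 rps.

109 rps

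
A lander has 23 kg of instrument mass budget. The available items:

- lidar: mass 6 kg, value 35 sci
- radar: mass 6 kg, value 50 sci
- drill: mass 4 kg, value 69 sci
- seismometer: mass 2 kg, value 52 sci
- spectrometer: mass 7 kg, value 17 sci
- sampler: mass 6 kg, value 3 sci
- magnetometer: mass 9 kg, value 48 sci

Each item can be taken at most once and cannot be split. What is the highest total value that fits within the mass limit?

219 sci

Check high-value combinations within 23 kg:
- radar+drill+seismometer+magnetometer: mass 6+4+2+9=21, value 50+69+52+48=219
- lidar+radar+drill+seismometer: mass 6+6+4+2=18, value 35+50+69+52=206
- lidar+drill+seismometer+magnetometer: mass 6+4+2+9=21, value 35+69+52+48=204
- radar+drill+seismometer+spectrometer: mass 6+4+2+7=19, value 50+69+52+17=188
- drill+seismometer+spectrometer+magnetometer: mass 4+2+7+9=22, value 69+52+17+48=186
Best: 219 sci.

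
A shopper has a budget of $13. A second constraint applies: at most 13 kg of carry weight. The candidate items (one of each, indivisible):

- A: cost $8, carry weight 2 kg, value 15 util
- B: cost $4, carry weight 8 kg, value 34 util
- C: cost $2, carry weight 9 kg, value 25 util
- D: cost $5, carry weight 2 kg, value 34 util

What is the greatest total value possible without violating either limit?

Feasible sets respecting both limits:
- B+D: cost 9, carry weight 10, value 68
- C+D: cost 7, carry weight 11, value 59
- A+B: cost 12, carry weight 10, value 49
Best: 68 util.

68 util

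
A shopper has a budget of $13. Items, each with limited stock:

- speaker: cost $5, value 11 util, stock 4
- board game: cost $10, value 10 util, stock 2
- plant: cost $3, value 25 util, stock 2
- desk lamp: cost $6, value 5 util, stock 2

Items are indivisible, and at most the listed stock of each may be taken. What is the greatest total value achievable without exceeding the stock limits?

Top feasible selections:
- 1×speaker + 2×plant: cost 11, value 61
- 2×plant + 1×desk lamp: cost 12, value 55
- 2×plant: cost 6, value 50
Best: 61 util.

61 util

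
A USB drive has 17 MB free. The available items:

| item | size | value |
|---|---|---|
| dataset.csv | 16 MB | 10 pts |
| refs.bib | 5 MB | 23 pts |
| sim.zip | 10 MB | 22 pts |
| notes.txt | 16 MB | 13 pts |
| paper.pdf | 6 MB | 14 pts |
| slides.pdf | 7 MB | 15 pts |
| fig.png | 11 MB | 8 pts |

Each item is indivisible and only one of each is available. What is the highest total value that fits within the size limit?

Check high-value combinations within 17 MB:
- refs.bib+sim.zip: size 5+10=15, value 23+22=45
- refs.bib+slides.pdf: size 5+7=12, value 23+15=38
- refs.bib+paper.pdf: size 5+6=11, value 23+14=37
- sim.zip+slides.pdf: size 10+7=17, value 22+15=37
Best: 45 pts.

45 pts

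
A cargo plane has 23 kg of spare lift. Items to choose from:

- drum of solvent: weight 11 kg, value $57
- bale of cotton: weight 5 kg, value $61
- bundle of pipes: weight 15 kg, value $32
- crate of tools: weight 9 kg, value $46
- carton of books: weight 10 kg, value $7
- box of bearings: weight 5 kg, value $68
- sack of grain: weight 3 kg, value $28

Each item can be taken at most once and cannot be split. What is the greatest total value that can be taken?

$203

Check high-value combinations within 23 kg:
- bale of cotton+crate of tools+box of bearings+sack of grain: weight 5+9+5+3=22, value 61+46+68+28=203
- drum of solvent+bale of cotton+box of bearings: weight 11+5+5=21, value 57+61+68=186
- bale of cotton+crate of tools+box of bearings: weight 5+9+5=19, value 61+46+68=175
- bale of cotton+carton of books+box of bearings+sack of grain: weight 5+10+5+3=23, value 61+7+68+28=164
Best: $203.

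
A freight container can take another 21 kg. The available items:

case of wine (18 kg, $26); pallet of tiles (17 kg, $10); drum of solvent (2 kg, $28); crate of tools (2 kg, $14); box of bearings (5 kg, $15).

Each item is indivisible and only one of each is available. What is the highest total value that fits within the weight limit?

Check high-value combinations within 21 kg:
- drum of solvent+crate of tools+box of bearings: weight 2+2+5=9, value 28+14+15=57
- case of wine+drum of solvent: weight 18+2=20, value 26+28=54
- pallet of tiles+drum of solvent+crate of tools: weight 17+2+2=21, value 10+28+14=52
Best: $57.

$57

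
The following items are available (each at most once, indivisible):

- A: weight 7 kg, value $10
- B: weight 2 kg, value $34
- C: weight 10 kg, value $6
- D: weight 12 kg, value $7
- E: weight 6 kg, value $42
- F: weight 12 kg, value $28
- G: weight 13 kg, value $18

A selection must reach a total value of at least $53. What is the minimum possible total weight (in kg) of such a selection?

Subsets with value ≥ 53, sorted by total weight:
- B+E: weight 8, value 76
- B+F: weight 14, value 62
- A+B+E: weight 15, value 86
- B+C+E: weight 18, value 82
Minimum weight: 8 kg.

8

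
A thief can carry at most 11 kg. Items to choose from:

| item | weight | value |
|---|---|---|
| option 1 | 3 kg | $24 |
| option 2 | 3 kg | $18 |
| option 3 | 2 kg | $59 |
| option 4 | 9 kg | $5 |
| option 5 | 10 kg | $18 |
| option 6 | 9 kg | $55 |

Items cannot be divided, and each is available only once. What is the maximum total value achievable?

$114

Check high-value combinations within 11 kg:
- option 3+option 6: weight 2+9=11, value 59+55=114
- option 1+option 2+option 3: weight 3+3+2=8, value 24+18+59=101
- option 1+option 3: weight 3+2=5, value 24+59=83
Best: $114.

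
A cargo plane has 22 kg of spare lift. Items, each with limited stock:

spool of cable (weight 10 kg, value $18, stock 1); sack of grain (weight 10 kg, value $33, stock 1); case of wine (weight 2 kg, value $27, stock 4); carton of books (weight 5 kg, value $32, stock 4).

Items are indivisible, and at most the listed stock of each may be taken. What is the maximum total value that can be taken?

$177

Top feasible selections:
- 3×case of wine + 3×carton of books: weight 21, value 177
- 4×case of wine + 2×carton of books: weight 18, value 172
Best: $177.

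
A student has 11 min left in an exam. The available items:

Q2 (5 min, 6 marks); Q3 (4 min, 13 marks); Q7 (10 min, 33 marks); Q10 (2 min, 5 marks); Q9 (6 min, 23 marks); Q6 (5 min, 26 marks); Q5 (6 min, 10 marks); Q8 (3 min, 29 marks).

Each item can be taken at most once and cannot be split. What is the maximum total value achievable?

60 marks

Check high-value combinations within 11 min:
- Q10+Q6+Q8: time 2+5+3=10, value 5+26+29=60
- Q10+Q9+Q8: time 2+6+3=11, value 5+23+29=57
- Q6+Q8: time 5+3=8, value 26+29=55
- Q9+Q8: time 6+3=9, value 23+29=52
Best: 60 marks.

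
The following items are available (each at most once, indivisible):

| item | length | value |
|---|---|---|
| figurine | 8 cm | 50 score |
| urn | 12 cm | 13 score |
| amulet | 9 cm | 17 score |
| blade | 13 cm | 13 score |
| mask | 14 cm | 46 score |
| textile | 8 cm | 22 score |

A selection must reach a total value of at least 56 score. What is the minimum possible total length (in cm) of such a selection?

Subsets with value ≥ 56, sorted by total length:
- figurine+textile: length 16, value 72
- figurine+amulet: length 17, value 67
- figurine+urn: length 20, value 63
Minimum length: 16 cm.

16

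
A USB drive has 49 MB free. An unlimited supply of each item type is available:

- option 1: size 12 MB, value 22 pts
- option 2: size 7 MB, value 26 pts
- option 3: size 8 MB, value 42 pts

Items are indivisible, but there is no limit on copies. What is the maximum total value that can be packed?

Best value-per-unit is option 3 at 42/8, and filling with it alone uses size 6×8=48. No mix of the others beats 6×42 = 252.

252 pts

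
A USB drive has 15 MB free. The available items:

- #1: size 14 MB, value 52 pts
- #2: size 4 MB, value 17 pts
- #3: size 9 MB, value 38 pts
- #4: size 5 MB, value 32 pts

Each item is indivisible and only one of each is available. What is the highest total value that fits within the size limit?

Check high-value combinations within 15 MB:
- #3+#4: size 9+5=14, value 38+32=70
- #2+#3: size 4+9=13, value 17+38=55
- #1: size 14, value 52
- #2+#4: size 4+5=9, value 17+32=49
- #3: size 9, value 38
Best: 70 pts.

70 pts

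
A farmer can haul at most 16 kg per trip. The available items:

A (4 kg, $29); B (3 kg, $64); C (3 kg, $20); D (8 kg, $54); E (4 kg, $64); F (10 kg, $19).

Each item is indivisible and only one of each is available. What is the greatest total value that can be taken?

Check high-value combinations within 16 kg:
- B+D+E: weight 3+8+4=15, value 64+54+64=182
- A+B+C+E: weight 4+3+3+4=14, value 29+64+20+64=177
- A+B+E: weight 4+3+4=11, value 29+64+64=157
Best: $182.

$182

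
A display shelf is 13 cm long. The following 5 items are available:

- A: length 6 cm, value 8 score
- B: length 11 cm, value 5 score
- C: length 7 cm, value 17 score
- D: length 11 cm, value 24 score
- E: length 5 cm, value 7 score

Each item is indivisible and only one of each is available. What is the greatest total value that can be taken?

Check high-value combinations within 13 cm:
- A+C: length 6+7=13, value 8+17=25
- D: length 11, value 24
- C+E: length 7+5=12, value 17+7=24
Best: 25 score.

25 score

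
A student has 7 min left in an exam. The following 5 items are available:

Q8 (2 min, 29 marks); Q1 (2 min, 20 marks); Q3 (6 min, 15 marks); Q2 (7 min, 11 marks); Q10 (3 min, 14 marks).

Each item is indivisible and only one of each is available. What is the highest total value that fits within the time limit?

Check high-value combinations within 7 min:
- Q8+Q1+Q10: time 2+2+3=7, value 29+20+14=63
- Q8+Q1: time 2+2=4, value 29+20=49
- Q8+Q10: time 2+3=5, value 29+14=43
- Q1+Q10: time 2+3=5, value 20+14=34
- Q8: time 2, value 29
Best: 63 marks.

63 marks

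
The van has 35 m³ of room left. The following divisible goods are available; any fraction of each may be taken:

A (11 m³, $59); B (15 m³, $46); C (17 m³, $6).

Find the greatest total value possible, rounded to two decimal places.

Take in order of value per unit:
- A (59/11 per unit): all 11 → value 59, running total 59.00
- B (46/15 per unit): all 15 → value 46, running total 105.00
- C (6/17 per unit): 9 of 17 → value 9×6/17 = 3.1765, running total 108.18
Total 108.18.

108.18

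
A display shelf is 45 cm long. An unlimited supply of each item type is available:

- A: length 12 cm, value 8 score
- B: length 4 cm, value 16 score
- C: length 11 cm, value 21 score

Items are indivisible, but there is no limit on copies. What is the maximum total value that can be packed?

176 score

Best value-per-unit is B at 16/4, and filling with it alone uses length 11×4=44. No mix of the others beats 11×16 = 176.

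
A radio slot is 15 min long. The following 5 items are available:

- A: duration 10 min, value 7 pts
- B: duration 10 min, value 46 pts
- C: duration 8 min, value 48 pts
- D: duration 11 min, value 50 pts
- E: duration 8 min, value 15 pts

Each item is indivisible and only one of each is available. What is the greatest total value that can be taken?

50 pts

Check high-value combinations within 15 min:
- D: duration 11, value 50
- C: duration 8, value 48
- B: duration 10, value 46
- E: duration 8, value 15
Best: 50 pts.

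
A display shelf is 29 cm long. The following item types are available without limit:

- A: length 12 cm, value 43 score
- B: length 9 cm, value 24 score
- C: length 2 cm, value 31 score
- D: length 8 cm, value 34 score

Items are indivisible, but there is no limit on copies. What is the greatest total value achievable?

Best value-per-unit is C at 31/2, and filling with it alone uses length 14×2=28. No mix of the others beats 14×31 = 434.

434 score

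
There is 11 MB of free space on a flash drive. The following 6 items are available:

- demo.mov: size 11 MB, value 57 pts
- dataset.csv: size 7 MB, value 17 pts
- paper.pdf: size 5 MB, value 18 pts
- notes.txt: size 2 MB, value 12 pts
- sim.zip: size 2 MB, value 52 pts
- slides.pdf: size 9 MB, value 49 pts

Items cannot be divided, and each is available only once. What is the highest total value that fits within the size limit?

Check high-value combinations within 11 MB:
- sim.zip+slides.pdf: size 2+9=11, value 52+49=101
- paper.pdf+notes.txt+sim.zip: size 5+2+2=9, value 18+12+52=82
- dataset.csv+notes.txt+sim.zip: size 7+2+2=11, value 17+12+52=81
- paper.pdf+sim.zip: size 5+2=7, value 18+52=70
- dataset.csv+sim.zip: size 7+2=9, value 17+52=69
Best: 101 pts.

101 pts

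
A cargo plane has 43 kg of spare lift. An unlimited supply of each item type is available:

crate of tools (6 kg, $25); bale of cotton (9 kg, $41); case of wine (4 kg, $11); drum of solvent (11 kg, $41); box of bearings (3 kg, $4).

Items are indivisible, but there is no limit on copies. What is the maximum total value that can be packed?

$189

Best value-per-unit is bale of cotton at 41/9; filling with it alone gives 4×41 = 164.
Optimal mix: 1×crate of tools + 4×bale of cotton → weight 42, value 189.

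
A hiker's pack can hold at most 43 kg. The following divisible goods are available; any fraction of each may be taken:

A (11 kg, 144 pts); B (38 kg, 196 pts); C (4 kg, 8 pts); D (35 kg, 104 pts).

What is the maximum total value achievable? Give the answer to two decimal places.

309.05

Take in order of value per unit:
- A (144/11 per unit): all 11 → value 144, running total 144.00
- B (196/38 per unit): 32 of 38 → value 32×196/38 = 165.0526, running total 309.05
Total 309.05.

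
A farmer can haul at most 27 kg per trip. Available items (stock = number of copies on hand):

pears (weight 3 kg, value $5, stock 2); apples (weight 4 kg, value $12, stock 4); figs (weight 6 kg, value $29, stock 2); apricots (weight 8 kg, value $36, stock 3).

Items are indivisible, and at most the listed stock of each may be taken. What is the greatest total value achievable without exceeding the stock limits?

Best selections within weight 27 and stock limits:
- 1×apples + 1×figs + 2×apricots: weight 26, value 113
- 1×pears + 3×apricots: weight 27, value 113
- 1×pears + 1×apples + 2×figs + 1×apricots: weight 27, value 111
Best: $113.

$113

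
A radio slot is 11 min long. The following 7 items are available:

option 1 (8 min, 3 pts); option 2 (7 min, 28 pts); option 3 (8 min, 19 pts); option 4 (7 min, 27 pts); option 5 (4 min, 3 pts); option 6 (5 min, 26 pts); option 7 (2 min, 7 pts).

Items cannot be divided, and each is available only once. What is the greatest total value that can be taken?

Check high-value combinations within 11 min:
- option 5+option 6+option 7: duration 4+5+2=11, value 3+26+7=36
- option 2+option 7: duration 7+2=9, value 28+7=35
- option 4+option 7: duration 7+2=9, value 27+7=34
Best: 36 pts.

36 pts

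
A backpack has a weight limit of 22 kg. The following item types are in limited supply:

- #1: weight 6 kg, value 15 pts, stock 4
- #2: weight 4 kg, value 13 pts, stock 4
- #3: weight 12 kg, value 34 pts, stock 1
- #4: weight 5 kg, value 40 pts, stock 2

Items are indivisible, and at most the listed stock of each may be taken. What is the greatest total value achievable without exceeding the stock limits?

119 pts

Best selections within weight 22 and stock limits:
- 3×#2 + 2×#4: weight 22, value 119
- 1×#3 + 2×#4: weight 22, value 114
- 2×#1 + 2×#4: weight 22, value 110
- 1×#1 + 1×#2 + 2×#4: weight 20, value 108
Best: 119 pts.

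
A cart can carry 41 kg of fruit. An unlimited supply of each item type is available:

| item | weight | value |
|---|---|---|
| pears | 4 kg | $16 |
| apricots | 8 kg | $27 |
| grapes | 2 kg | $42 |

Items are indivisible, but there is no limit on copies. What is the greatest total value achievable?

Best value-per-unit is grapes at 42/2, and filling with it alone uses weight 20×2=40. No mix of the others beats 20×42 = 840.

$840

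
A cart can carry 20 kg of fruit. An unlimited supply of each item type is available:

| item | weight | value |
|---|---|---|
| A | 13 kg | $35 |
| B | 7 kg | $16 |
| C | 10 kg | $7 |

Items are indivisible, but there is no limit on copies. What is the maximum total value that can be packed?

$51

Best value-per-unit is A at 35/13; filling with it alone gives 1×35 = 35.
Optimal mix: 1×A + 1×B → weight 20, value 51.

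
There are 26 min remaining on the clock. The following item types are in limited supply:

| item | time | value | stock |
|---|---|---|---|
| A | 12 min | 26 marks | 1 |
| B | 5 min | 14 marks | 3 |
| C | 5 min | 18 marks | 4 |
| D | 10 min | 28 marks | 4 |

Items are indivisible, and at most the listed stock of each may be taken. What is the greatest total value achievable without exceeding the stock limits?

86 marks

Top feasible selections:
- 1×B + 4×C: time 25, value 86
- 3×C + 1×D: time 25, value 82
- 2×B + 3×C: time 25, value 82
Best: 86 marks.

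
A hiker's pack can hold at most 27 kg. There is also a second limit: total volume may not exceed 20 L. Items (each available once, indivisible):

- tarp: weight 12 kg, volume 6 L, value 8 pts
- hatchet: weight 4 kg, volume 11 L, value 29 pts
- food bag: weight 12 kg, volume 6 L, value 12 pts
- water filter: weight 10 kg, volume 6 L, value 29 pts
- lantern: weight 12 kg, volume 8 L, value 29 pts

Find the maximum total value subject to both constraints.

Feasible sets respecting both limits:
- hatchet+water filter: weight 14, volume 17, value 58
- hatchet+lantern: weight 16, volume 19, value 58
- water filter+lantern: weight 22, volume 14, value 58
Best: 58 pts.

58 pts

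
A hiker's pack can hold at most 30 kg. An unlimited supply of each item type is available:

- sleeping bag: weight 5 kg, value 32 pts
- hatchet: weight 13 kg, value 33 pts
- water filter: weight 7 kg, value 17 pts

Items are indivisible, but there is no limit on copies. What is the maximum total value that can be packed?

Best value-per-unit is sleeping bag at 32/5, and filling with it alone uses weight 6×5=30. No mix of the others beats 6×32 = 192.

192 pts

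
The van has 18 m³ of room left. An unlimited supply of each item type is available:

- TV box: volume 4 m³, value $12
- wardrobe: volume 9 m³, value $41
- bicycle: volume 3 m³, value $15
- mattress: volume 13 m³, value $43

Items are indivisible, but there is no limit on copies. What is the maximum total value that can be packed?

Best value-per-unit is bicycle at 15/3, and filling with it alone uses volume 6×3=18. No mix of the others beats 6×15 = 90.

$90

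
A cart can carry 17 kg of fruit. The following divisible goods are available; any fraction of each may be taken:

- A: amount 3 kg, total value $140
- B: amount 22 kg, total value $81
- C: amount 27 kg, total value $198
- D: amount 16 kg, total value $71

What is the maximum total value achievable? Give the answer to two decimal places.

242.67

Take in order of value per unit:
- A (140/3 per unit): all 3 → value 140, running total 140.00
- C (198/27 per unit): 14 of 27 → value 14×198/27 = 102.6667, running total 242.67
Total 242.67.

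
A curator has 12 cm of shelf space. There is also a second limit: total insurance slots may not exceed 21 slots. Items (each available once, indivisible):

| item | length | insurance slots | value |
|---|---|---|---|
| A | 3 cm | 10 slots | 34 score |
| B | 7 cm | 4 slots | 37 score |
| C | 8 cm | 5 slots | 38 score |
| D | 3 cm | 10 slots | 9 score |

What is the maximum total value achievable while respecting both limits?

72 score

Feasible sets respecting both limits:
- A+C: length 11, insurance slots 15, value 72
- A+B: length 10, insurance slots 14, value 71
- C+D: length 11, insurance slots 15, value 47
- B+D: length 10, insurance slots 14, value 46
Best: 72 score.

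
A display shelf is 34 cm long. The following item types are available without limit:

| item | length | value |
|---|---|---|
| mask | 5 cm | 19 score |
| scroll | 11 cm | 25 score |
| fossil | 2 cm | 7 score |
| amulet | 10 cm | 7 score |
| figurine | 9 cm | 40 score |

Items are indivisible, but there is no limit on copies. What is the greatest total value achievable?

146 score

Best value-per-unit is figurine at 40/9; filling with it alone gives 3×40 = 120.
Optimal mix: 1×mask + 1×fossil + 3×figurine → length 34, value 146.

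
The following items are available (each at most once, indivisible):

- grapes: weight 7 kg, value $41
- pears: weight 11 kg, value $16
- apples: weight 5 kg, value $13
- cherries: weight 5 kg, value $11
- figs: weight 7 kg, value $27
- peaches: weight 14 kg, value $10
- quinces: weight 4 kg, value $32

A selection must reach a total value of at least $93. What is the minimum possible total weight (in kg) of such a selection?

18

Subsets with value ≥ 93, sorted by total weight:
- grapes+figs+quinces: weight 18, value 100
- grapes+apples+cherries+quinces: weight 21, value 97
- grapes+apples+figs+quinces: weight 23, value 113
- grapes+cherries+figs+quinces: weight 23, value 111
Minimum weight: 18 kg.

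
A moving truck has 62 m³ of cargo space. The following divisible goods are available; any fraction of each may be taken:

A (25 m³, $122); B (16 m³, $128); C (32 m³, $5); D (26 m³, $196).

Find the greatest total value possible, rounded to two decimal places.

421.60

Take in order of value per unit:
- B (128/16 per unit): all 16 → value 128, running total 128.00
- D (196/26 per unit): all 26 → value 196, running total 324.00
- A (122/25 per unit): 20 of 25 → value 20×122/25 = 97.6000, running total 421.60
Total 421.60.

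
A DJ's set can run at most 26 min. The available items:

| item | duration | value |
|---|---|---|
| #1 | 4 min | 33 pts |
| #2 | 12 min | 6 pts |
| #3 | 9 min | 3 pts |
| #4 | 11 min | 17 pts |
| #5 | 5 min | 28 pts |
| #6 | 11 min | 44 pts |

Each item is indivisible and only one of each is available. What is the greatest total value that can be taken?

105 pts

This is a 0/1 knapsack; check combinations near the capacity.
- #1+#5+#6: duration 4+5+11=20, value 33+28+44=105
- #1+#4+#6: duration 4+11+11=26, value 33+17+44=94
- #1+#3+#6: duration 4+9+11=24, value 33+3+44=80
- #1+#4+#5: duration 4+11+5=20, value 33+17+28=78
- #1+#6: duration 4+11=15, value 33+44=77
Best: 105 pts.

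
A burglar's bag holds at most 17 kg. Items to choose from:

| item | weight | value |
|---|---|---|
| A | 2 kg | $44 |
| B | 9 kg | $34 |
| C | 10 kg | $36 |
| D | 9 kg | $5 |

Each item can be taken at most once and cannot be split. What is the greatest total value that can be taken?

Check high-value combinations within 17 kg:
- A+C: weight 2+10=12, value 44+36=80
- A+B: weight 2+9=11, value 44+34=78
- A+D: weight 2+9=11, value 44+5=49
- A: weight 2, value 44
- C: weight 10, value 36
Best: $80.

$80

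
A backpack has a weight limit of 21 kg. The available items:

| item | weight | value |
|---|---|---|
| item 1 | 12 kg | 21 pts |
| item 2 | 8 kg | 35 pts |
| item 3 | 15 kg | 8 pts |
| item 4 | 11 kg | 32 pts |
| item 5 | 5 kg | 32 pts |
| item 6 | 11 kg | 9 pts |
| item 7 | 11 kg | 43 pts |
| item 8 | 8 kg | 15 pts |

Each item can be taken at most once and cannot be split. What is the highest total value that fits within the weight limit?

82 pts

Check high-value combinations within 21 kg:
- item 2+item 5+item 8: weight 8+5+8=21, value 35+32+15=82
- item 2+item 7: weight 8+11=19, value 35+43=78
- item 5+item 7: weight 5+11=16, value 32+43=75
Best: 82 pts.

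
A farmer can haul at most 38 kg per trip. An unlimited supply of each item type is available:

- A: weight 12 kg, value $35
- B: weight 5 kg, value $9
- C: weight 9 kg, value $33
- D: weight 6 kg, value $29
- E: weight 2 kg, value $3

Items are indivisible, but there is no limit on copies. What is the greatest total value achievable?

$177

Best value-per-unit is D at 29/6; filling with it alone gives 6×29 = 174.
Optimal mix: 6×D + 1×E → weight 38, value 177.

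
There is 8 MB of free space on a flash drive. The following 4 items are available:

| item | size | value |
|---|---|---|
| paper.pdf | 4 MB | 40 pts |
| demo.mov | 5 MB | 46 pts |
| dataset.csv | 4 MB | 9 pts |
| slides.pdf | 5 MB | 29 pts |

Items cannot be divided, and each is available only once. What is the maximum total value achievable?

49 pts

Check high-value combinations within 8 MB:
- paper.pdf+dataset.csv: size 4+4=8, value 40+9=49
- demo.mov: size 5, value 46
- paper.pdf: size 4, value 40
- slides.pdf: size 5, value 29
Best: 49 pts.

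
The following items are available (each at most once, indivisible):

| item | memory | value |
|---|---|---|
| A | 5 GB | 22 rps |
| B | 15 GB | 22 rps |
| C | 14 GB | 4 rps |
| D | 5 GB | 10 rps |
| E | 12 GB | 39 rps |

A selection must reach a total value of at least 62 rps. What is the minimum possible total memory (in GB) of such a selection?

Subsets with value ≥ 62, sorted by total memory:
- A+D+E: memory 22, value 71
- A+C+E: memory 31, value 65
- A+B+E: memory 32, value 83
Minimum memory: 22 GB.

22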